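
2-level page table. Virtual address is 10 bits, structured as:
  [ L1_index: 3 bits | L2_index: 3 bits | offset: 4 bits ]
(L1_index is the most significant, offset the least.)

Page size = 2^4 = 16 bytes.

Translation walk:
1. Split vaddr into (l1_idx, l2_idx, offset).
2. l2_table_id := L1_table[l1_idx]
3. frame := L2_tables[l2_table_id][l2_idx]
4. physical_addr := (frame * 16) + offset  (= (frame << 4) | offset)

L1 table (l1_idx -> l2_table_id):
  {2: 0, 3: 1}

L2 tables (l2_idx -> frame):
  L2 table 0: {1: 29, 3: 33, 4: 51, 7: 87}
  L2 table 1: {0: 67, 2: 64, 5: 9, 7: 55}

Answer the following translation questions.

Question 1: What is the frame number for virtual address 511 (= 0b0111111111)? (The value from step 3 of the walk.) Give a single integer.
Answer: 55

Derivation:
vaddr = 511: l1_idx=3, l2_idx=7
L1[3] = 1; L2[1][7] = 55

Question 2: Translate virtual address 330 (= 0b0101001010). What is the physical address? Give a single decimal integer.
vaddr = 330 = 0b0101001010
Split: l1_idx=2, l2_idx=4, offset=10
L1[2] = 0
L2[0][4] = 51
paddr = 51 * 16 + 10 = 826

Answer: 826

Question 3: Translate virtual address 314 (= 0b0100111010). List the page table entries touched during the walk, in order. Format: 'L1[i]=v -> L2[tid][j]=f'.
vaddr = 314 = 0b0100111010
Split: l1_idx=2, l2_idx=3, offset=10

Answer: L1[2]=0 -> L2[0][3]=33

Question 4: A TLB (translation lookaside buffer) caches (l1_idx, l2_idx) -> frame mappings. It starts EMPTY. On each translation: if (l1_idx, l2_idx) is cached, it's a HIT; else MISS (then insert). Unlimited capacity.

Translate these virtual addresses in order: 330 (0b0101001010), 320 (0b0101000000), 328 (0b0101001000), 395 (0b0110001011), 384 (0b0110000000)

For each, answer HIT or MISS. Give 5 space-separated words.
Answer: MISS HIT HIT MISS HIT

Derivation:
vaddr=330: (2,4) not in TLB -> MISS, insert
vaddr=320: (2,4) in TLB -> HIT
vaddr=328: (2,4) in TLB -> HIT
vaddr=395: (3,0) not in TLB -> MISS, insert
vaddr=384: (3,0) in TLB -> HIT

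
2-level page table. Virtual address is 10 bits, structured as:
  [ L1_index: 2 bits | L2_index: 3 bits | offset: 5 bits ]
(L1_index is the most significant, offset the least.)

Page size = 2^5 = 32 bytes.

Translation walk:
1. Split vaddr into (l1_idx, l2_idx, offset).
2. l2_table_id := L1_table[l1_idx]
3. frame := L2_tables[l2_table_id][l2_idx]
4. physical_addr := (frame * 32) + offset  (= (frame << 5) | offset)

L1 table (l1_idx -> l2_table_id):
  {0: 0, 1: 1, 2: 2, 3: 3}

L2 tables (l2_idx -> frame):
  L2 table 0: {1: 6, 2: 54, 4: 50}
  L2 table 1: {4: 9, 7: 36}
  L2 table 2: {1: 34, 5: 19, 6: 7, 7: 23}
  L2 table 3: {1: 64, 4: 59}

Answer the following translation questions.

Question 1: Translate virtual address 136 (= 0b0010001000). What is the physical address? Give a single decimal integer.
vaddr = 136 = 0b0010001000
Split: l1_idx=0, l2_idx=4, offset=8
L1[0] = 0
L2[0][4] = 50
paddr = 50 * 32 + 8 = 1608

Answer: 1608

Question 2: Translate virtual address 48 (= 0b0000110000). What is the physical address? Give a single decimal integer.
vaddr = 48 = 0b0000110000
Split: l1_idx=0, l2_idx=1, offset=16
L1[0] = 0
L2[0][1] = 6
paddr = 6 * 32 + 16 = 208

Answer: 208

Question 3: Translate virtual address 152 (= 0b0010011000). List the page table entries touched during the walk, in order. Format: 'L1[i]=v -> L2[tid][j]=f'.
vaddr = 152 = 0b0010011000
Split: l1_idx=0, l2_idx=4, offset=24

Answer: L1[0]=0 -> L2[0][4]=50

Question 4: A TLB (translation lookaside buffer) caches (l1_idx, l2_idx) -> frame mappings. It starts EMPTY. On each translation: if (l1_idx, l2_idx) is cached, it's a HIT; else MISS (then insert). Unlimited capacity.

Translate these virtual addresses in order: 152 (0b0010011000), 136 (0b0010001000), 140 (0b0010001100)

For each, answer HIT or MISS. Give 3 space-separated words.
vaddr=152: (0,4) not in TLB -> MISS, insert
vaddr=136: (0,4) in TLB -> HIT
vaddr=140: (0,4) in TLB -> HIT

Answer: MISS HIT HIT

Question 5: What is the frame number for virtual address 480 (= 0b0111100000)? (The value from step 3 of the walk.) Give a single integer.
Answer: 36

Derivation:
vaddr = 480: l1_idx=1, l2_idx=7
L1[1] = 1; L2[1][7] = 36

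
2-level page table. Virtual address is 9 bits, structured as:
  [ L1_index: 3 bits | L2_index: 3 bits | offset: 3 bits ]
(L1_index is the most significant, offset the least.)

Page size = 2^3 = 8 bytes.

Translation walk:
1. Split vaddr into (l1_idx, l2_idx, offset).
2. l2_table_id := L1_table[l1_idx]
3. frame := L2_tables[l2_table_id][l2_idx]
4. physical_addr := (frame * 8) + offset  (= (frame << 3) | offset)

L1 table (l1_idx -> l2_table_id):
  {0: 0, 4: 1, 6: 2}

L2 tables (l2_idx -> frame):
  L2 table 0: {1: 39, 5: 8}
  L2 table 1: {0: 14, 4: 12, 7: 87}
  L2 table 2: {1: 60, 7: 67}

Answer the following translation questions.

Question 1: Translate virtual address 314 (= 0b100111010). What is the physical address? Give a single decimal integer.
Answer: 698

Derivation:
vaddr = 314 = 0b100111010
Split: l1_idx=4, l2_idx=7, offset=2
L1[4] = 1
L2[1][7] = 87
paddr = 87 * 8 + 2 = 698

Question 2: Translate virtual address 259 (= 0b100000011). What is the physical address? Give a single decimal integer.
Answer: 115

Derivation:
vaddr = 259 = 0b100000011
Split: l1_idx=4, l2_idx=0, offset=3
L1[4] = 1
L2[1][0] = 14
paddr = 14 * 8 + 3 = 115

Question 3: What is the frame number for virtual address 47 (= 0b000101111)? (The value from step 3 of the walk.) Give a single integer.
Answer: 8

Derivation:
vaddr = 47: l1_idx=0, l2_idx=5
L1[0] = 0; L2[0][5] = 8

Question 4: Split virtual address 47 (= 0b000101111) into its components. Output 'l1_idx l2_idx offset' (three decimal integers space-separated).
Answer: 0 5 7

Derivation:
vaddr = 47 = 0b000101111
  top 3 bits -> l1_idx = 0
  next 3 bits -> l2_idx = 5
  bottom 3 bits -> offset = 7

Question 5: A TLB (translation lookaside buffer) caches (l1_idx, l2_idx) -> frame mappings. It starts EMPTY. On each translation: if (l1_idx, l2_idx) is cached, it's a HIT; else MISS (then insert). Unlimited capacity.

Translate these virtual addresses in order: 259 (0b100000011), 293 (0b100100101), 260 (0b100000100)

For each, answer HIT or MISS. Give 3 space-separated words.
Answer: MISS MISS HIT

Derivation:
vaddr=259: (4,0) not in TLB -> MISS, insert
vaddr=293: (4,4) not in TLB -> MISS, insert
vaddr=260: (4,0) in TLB -> HIT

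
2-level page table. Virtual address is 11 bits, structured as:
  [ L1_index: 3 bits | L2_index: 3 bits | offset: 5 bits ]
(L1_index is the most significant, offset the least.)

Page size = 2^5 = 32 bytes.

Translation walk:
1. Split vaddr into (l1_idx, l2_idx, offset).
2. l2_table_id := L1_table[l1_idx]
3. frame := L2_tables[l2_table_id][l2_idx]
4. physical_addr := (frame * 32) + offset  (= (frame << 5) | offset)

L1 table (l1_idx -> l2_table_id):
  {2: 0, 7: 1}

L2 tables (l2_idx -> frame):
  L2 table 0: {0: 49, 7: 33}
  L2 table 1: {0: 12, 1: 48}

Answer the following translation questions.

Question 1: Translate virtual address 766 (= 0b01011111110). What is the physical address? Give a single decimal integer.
vaddr = 766 = 0b01011111110
Split: l1_idx=2, l2_idx=7, offset=30
L1[2] = 0
L2[0][7] = 33
paddr = 33 * 32 + 30 = 1086

Answer: 1086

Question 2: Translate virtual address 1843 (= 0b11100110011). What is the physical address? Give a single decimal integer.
Answer: 1555

Derivation:
vaddr = 1843 = 0b11100110011
Split: l1_idx=7, l2_idx=1, offset=19
L1[7] = 1
L2[1][1] = 48
paddr = 48 * 32 + 19 = 1555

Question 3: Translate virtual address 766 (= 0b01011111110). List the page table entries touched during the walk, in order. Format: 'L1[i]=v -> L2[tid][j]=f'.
vaddr = 766 = 0b01011111110
Split: l1_idx=2, l2_idx=7, offset=30

Answer: L1[2]=0 -> L2[0][7]=33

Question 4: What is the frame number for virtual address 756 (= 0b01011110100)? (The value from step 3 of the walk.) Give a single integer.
vaddr = 756: l1_idx=2, l2_idx=7
L1[2] = 0; L2[0][7] = 33

Answer: 33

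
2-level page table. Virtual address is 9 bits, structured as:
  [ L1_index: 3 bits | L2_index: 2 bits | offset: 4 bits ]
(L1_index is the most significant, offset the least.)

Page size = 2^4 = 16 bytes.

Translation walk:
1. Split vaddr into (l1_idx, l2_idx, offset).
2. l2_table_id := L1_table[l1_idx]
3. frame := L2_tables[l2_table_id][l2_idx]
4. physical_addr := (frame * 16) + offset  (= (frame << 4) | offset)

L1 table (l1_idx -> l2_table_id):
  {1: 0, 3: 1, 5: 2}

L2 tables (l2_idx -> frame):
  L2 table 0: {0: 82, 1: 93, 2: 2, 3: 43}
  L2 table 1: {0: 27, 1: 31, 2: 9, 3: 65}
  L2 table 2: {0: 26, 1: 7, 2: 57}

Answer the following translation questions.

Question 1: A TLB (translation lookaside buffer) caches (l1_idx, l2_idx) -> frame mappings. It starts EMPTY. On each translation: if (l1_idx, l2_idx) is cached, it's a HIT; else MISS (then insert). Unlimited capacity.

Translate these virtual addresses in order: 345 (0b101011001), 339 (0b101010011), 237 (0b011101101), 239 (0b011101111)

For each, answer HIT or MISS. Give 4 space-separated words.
Answer: MISS HIT MISS HIT

Derivation:
vaddr=345: (5,1) not in TLB -> MISS, insert
vaddr=339: (5,1) in TLB -> HIT
vaddr=237: (3,2) not in TLB -> MISS, insert
vaddr=239: (3,2) in TLB -> HIT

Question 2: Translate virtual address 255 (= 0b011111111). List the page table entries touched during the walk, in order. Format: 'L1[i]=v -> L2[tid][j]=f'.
vaddr = 255 = 0b011111111
Split: l1_idx=3, l2_idx=3, offset=15

Answer: L1[3]=1 -> L2[1][3]=65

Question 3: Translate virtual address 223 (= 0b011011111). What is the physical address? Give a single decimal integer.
vaddr = 223 = 0b011011111
Split: l1_idx=3, l2_idx=1, offset=15
L1[3] = 1
L2[1][1] = 31
paddr = 31 * 16 + 15 = 511

Answer: 511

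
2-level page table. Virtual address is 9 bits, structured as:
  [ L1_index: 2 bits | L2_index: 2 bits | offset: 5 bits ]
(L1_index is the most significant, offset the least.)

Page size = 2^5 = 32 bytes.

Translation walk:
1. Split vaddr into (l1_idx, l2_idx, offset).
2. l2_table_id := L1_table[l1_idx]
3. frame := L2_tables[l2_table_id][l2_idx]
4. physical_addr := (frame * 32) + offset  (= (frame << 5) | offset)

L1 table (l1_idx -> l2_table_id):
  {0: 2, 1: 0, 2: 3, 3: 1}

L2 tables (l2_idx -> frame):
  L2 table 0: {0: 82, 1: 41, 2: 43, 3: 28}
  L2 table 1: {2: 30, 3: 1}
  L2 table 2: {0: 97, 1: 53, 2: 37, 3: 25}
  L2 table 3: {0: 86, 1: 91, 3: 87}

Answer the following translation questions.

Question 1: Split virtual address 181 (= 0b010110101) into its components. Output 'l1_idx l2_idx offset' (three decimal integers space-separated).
Answer: 1 1 21

Derivation:
vaddr = 181 = 0b010110101
  top 2 bits -> l1_idx = 1
  next 2 bits -> l2_idx = 1
  bottom 5 bits -> offset = 21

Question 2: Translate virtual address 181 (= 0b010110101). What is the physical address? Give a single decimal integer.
Answer: 1333

Derivation:
vaddr = 181 = 0b010110101
Split: l1_idx=1, l2_idx=1, offset=21
L1[1] = 0
L2[0][1] = 41
paddr = 41 * 32 + 21 = 1333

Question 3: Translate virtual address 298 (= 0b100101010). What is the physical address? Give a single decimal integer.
vaddr = 298 = 0b100101010
Split: l1_idx=2, l2_idx=1, offset=10
L1[2] = 3
L2[3][1] = 91
paddr = 91 * 32 + 10 = 2922

Answer: 2922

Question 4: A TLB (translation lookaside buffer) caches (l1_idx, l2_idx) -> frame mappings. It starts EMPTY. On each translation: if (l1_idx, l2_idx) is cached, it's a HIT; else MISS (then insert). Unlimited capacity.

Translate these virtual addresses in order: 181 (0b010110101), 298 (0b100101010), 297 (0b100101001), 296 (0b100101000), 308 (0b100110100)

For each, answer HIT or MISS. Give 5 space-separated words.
Answer: MISS MISS HIT HIT HIT

Derivation:
vaddr=181: (1,1) not in TLB -> MISS, insert
vaddr=298: (2,1) not in TLB -> MISS, insert
vaddr=297: (2,1) in TLB -> HIT
vaddr=296: (2,1) in TLB -> HIT
vaddr=308: (2,1) in TLB -> HIT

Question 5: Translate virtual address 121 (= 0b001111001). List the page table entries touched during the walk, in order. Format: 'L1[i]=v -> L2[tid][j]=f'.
vaddr = 121 = 0b001111001
Split: l1_idx=0, l2_idx=3, offset=25

Answer: L1[0]=2 -> L2[2][3]=25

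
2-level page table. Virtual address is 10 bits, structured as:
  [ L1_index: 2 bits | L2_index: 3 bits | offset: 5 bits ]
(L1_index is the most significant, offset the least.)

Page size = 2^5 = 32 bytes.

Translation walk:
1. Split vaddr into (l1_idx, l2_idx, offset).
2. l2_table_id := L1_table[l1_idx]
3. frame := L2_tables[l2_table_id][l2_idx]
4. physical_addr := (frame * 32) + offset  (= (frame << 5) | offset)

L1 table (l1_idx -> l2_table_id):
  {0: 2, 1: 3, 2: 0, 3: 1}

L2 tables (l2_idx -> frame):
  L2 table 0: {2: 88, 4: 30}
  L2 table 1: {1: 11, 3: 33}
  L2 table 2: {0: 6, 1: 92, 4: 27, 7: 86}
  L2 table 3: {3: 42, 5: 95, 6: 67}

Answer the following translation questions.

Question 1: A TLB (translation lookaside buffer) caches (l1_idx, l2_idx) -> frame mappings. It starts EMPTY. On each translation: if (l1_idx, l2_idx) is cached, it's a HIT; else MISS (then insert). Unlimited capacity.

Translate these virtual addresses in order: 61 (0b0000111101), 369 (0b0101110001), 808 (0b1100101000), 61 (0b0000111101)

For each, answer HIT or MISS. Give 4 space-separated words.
Answer: MISS MISS MISS HIT

Derivation:
vaddr=61: (0,1) not in TLB -> MISS, insert
vaddr=369: (1,3) not in TLB -> MISS, insert
vaddr=808: (3,1) not in TLB -> MISS, insert
vaddr=61: (0,1) in TLB -> HIT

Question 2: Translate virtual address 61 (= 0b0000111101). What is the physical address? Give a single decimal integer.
vaddr = 61 = 0b0000111101
Split: l1_idx=0, l2_idx=1, offset=29
L1[0] = 2
L2[2][1] = 92
paddr = 92 * 32 + 29 = 2973

Answer: 2973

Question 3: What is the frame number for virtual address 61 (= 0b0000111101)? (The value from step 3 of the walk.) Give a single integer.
Answer: 92

Derivation:
vaddr = 61: l1_idx=0, l2_idx=1
L1[0] = 2; L2[2][1] = 92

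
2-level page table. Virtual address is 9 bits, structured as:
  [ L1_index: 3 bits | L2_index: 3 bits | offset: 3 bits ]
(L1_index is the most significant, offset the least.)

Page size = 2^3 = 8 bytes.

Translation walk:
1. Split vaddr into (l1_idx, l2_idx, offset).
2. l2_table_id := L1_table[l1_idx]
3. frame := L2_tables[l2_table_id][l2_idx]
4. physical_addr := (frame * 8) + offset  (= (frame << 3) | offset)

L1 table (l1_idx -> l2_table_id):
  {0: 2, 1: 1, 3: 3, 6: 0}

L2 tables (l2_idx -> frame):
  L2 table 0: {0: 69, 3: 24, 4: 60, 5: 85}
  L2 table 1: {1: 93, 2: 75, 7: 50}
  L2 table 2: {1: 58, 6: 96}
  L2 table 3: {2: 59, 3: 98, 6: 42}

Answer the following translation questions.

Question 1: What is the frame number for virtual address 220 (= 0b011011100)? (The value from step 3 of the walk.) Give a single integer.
Answer: 98

Derivation:
vaddr = 220: l1_idx=3, l2_idx=3
L1[3] = 3; L2[3][3] = 98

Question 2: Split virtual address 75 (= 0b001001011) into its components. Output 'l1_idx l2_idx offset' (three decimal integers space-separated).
vaddr = 75 = 0b001001011
  top 3 bits -> l1_idx = 1
  next 3 bits -> l2_idx = 1
  bottom 3 bits -> offset = 3

Answer: 1 1 3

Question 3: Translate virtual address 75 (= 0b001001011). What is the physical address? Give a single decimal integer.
vaddr = 75 = 0b001001011
Split: l1_idx=1, l2_idx=1, offset=3
L1[1] = 1
L2[1][1] = 93
paddr = 93 * 8 + 3 = 747

Answer: 747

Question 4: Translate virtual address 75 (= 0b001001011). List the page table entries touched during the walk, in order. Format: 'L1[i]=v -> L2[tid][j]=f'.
Answer: L1[1]=1 -> L2[1][1]=93

Derivation:
vaddr = 75 = 0b001001011
Split: l1_idx=1, l2_idx=1, offset=3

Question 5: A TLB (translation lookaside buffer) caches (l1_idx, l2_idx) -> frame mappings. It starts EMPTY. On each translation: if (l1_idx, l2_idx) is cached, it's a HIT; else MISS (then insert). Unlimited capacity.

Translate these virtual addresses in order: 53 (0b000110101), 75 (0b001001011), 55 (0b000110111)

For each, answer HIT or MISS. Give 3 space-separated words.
Answer: MISS MISS HIT

Derivation:
vaddr=53: (0,6) not in TLB -> MISS, insert
vaddr=75: (1,1) not in TLB -> MISS, insert
vaddr=55: (0,6) in TLB -> HIT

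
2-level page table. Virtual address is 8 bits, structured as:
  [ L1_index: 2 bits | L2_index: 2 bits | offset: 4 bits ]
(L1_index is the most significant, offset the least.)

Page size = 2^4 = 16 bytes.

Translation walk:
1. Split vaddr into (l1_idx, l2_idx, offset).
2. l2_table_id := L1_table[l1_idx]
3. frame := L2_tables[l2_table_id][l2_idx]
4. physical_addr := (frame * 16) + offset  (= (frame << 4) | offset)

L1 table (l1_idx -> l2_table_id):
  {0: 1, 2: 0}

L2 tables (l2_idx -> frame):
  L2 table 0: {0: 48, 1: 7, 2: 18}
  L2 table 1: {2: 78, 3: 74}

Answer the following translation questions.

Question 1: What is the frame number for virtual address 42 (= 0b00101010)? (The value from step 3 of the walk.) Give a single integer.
vaddr = 42: l1_idx=0, l2_idx=2
L1[0] = 1; L2[1][2] = 78

Answer: 78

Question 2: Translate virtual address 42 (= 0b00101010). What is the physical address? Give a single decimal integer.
Answer: 1258

Derivation:
vaddr = 42 = 0b00101010
Split: l1_idx=0, l2_idx=2, offset=10
L1[0] = 1
L2[1][2] = 78
paddr = 78 * 16 + 10 = 1258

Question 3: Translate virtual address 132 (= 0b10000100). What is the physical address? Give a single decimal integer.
Answer: 772

Derivation:
vaddr = 132 = 0b10000100
Split: l1_idx=2, l2_idx=0, offset=4
L1[2] = 0
L2[0][0] = 48
paddr = 48 * 16 + 4 = 772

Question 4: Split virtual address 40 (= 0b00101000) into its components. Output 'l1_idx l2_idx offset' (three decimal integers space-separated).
Answer: 0 2 8

Derivation:
vaddr = 40 = 0b00101000
  top 2 bits -> l1_idx = 0
  next 2 bits -> l2_idx = 2
  bottom 4 bits -> offset = 8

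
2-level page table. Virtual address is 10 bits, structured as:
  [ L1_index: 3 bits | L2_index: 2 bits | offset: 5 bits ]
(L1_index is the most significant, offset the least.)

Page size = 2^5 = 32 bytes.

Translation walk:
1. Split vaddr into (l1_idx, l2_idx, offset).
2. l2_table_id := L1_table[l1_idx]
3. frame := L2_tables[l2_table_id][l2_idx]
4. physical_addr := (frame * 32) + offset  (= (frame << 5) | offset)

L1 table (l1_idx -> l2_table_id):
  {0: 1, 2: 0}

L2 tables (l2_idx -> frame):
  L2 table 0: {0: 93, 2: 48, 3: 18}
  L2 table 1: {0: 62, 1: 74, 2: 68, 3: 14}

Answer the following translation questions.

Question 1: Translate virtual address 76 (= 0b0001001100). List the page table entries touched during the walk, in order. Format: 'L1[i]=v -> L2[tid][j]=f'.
Answer: L1[0]=1 -> L2[1][2]=68

Derivation:
vaddr = 76 = 0b0001001100
Split: l1_idx=0, l2_idx=2, offset=12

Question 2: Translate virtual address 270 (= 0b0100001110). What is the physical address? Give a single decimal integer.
vaddr = 270 = 0b0100001110
Split: l1_idx=2, l2_idx=0, offset=14
L1[2] = 0
L2[0][0] = 93
paddr = 93 * 32 + 14 = 2990

Answer: 2990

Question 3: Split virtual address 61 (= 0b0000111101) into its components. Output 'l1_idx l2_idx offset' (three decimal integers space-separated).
Answer: 0 1 29

Derivation:
vaddr = 61 = 0b0000111101
  top 3 bits -> l1_idx = 0
  next 2 bits -> l2_idx = 1
  bottom 5 bits -> offset = 29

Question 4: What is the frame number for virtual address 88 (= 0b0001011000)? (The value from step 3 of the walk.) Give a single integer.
vaddr = 88: l1_idx=0, l2_idx=2
L1[0] = 1; L2[1][2] = 68

Answer: 68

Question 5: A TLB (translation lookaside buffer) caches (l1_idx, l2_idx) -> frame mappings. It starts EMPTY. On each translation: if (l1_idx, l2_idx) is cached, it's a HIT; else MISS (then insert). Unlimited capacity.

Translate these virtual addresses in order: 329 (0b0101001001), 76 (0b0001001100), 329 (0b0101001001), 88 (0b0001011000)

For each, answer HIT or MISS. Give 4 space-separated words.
vaddr=329: (2,2) not in TLB -> MISS, insert
vaddr=76: (0,2) not in TLB -> MISS, insert
vaddr=329: (2,2) in TLB -> HIT
vaddr=88: (0,2) in TLB -> HIT

Answer: MISS MISS HIT HIT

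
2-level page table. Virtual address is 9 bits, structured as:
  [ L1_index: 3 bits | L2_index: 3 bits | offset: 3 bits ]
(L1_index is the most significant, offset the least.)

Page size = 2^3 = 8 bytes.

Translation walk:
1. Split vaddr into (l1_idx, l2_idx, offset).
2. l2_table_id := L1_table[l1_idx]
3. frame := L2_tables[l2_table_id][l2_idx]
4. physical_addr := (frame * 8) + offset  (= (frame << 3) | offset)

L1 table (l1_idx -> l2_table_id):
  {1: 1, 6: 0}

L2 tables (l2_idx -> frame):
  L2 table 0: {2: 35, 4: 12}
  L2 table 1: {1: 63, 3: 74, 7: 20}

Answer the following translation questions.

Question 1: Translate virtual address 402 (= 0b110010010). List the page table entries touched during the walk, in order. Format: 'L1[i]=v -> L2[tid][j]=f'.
vaddr = 402 = 0b110010010
Split: l1_idx=6, l2_idx=2, offset=2

Answer: L1[6]=0 -> L2[0][2]=35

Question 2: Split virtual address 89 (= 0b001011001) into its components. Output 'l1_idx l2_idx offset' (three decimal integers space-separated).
Answer: 1 3 1

Derivation:
vaddr = 89 = 0b001011001
  top 3 bits -> l1_idx = 1
  next 3 bits -> l2_idx = 3
  bottom 3 bits -> offset = 1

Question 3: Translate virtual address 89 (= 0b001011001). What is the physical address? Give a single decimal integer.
vaddr = 89 = 0b001011001
Split: l1_idx=1, l2_idx=3, offset=1
L1[1] = 1
L2[1][3] = 74
paddr = 74 * 8 + 1 = 593

Answer: 593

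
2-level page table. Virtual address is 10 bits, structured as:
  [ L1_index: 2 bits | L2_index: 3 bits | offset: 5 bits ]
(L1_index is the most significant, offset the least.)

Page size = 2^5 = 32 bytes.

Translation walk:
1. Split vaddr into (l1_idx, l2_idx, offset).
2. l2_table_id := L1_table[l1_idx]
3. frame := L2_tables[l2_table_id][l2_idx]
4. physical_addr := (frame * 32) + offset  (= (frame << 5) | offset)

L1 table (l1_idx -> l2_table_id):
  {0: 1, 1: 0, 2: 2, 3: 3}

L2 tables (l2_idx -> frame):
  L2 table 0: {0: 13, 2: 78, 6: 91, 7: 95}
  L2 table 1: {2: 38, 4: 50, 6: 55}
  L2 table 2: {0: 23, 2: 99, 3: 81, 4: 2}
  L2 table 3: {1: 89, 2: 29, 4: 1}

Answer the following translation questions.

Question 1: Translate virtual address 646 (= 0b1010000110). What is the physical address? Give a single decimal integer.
Answer: 70

Derivation:
vaddr = 646 = 0b1010000110
Split: l1_idx=2, l2_idx=4, offset=6
L1[2] = 2
L2[2][4] = 2
paddr = 2 * 32 + 6 = 70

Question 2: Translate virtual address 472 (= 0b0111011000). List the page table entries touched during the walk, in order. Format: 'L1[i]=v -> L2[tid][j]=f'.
vaddr = 472 = 0b0111011000
Split: l1_idx=1, l2_idx=6, offset=24

Answer: L1[1]=0 -> L2[0][6]=91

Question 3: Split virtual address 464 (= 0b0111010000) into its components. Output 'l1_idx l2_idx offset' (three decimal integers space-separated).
Answer: 1 6 16

Derivation:
vaddr = 464 = 0b0111010000
  top 2 bits -> l1_idx = 1
  next 3 bits -> l2_idx = 6
  bottom 5 bits -> offset = 16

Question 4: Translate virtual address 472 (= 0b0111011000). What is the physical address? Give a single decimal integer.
vaddr = 472 = 0b0111011000
Split: l1_idx=1, l2_idx=6, offset=24
L1[1] = 0
L2[0][6] = 91
paddr = 91 * 32 + 24 = 2936

Answer: 2936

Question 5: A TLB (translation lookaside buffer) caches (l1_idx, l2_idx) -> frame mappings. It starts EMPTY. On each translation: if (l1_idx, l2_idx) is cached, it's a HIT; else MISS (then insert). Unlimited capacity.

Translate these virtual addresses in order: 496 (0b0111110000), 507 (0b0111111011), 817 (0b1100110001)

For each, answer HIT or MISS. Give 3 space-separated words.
Answer: MISS HIT MISS

Derivation:
vaddr=496: (1,7) not in TLB -> MISS, insert
vaddr=507: (1,7) in TLB -> HIT
vaddr=817: (3,1) not in TLB -> MISS, insert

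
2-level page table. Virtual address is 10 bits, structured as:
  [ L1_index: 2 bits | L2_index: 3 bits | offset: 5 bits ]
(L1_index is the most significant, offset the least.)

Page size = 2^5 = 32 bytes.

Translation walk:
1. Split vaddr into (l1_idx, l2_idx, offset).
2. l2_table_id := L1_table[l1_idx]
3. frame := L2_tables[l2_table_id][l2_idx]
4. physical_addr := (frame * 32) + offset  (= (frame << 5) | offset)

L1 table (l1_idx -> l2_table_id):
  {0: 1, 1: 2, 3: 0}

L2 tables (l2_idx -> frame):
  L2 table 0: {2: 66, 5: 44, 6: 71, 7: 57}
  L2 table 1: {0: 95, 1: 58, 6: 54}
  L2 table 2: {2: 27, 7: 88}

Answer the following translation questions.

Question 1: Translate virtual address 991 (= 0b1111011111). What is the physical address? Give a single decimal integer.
vaddr = 991 = 0b1111011111
Split: l1_idx=3, l2_idx=6, offset=31
L1[3] = 0
L2[0][6] = 71
paddr = 71 * 32 + 31 = 2303

Answer: 2303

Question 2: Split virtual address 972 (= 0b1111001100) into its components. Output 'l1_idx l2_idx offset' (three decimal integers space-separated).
Answer: 3 6 12

Derivation:
vaddr = 972 = 0b1111001100
  top 2 bits -> l1_idx = 3
  next 3 bits -> l2_idx = 6
  bottom 5 bits -> offset = 12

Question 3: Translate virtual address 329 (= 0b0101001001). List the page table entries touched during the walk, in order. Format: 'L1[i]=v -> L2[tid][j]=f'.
Answer: L1[1]=2 -> L2[2][2]=27

Derivation:
vaddr = 329 = 0b0101001001
Split: l1_idx=1, l2_idx=2, offset=9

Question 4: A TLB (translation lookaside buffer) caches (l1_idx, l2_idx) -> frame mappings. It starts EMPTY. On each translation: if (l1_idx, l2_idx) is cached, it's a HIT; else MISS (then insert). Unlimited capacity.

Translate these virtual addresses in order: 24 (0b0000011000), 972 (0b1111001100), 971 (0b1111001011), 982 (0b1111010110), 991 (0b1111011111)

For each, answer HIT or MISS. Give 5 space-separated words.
vaddr=24: (0,0) not in TLB -> MISS, insert
vaddr=972: (3,6) not in TLB -> MISS, insert
vaddr=971: (3,6) in TLB -> HIT
vaddr=982: (3,6) in TLB -> HIT
vaddr=991: (3,6) in TLB -> HIT

Answer: MISS MISS HIT HIT HIT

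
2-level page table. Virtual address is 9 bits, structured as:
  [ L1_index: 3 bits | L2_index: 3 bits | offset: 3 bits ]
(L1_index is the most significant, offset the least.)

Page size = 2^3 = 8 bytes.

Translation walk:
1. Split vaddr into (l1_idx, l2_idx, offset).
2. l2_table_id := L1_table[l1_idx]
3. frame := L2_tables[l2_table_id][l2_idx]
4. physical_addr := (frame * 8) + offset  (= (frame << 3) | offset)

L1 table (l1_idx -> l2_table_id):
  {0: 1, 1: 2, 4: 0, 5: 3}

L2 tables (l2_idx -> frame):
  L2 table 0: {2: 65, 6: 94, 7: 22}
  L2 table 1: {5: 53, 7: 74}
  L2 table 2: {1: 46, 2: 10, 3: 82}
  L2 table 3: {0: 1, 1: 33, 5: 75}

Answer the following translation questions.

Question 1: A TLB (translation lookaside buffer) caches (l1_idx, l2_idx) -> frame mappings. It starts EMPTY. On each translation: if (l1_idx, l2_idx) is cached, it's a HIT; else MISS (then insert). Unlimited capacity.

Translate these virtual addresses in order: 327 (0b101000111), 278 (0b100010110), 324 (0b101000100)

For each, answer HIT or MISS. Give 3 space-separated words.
vaddr=327: (5,0) not in TLB -> MISS, insert
vaddr=278: (4,2) not in TLB -> MISS, insert
vaddr=324: (5,0) in TLB -> HIT

Answer: MISS MISS HIT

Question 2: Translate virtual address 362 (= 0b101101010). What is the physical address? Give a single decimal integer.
vaddr = 362 = 0b101101010
Split: l1_idx=5, l2_idx=5, offset=2
L1[5] = 3
L2[3][5] = 75
paddr = 75 * 8 + 2 = 602

Answer: 602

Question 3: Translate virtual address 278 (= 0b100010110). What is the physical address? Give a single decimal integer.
vaddr = 278 = 0b100010110
Split: l1_idx=4, l2_idx=2, offset=6
L1[4] = 0
L2[0][2] = 65
paddr = 65 * 8 + 6 = 526

Answer: 526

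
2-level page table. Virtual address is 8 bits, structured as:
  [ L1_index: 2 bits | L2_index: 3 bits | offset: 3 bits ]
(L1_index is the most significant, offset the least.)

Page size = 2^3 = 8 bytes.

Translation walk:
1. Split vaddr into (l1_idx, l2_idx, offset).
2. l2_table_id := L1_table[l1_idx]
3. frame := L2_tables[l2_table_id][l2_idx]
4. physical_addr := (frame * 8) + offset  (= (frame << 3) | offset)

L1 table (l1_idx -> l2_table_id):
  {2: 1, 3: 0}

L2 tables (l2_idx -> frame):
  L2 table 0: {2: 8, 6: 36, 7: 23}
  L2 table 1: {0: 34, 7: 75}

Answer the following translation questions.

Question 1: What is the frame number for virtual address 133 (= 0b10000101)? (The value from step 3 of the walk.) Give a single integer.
vaddr = 133: l1_idx=2, l2_idx=0
L1[2] = 1; L2[1][0] = 34

Answer: 34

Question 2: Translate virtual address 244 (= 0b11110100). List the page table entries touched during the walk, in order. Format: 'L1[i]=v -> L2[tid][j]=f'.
Answer: L1[3]=0 -> L2[0][6]=36

Derivation:
vaddr = 244 = 0b11110100
Split: l1_idx=3, l2_idx=6, offset=4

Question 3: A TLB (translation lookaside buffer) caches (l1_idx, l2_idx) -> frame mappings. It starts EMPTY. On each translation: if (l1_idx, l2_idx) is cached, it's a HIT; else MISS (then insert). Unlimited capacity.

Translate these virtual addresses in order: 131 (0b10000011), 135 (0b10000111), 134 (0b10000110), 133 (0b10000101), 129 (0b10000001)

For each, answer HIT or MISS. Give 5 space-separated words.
Answer: MISS HIT HIT HIT HIT

Derivation:
vaddr=131: (2,0) not in TLB -> MISS, insert
vaddr=135: (2,0) in TLB -> HIT
vaddr=134: (2,0) in TLB -> HIT
vaddr=133: (2,0) in TLB -> HIT
vaddr=129: (2,0) in TLB -> HIT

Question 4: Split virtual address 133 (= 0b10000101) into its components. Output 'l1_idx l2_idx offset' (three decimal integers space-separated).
Answer: 2 0 5

Derivation:
vaddr = 133 = 0b10000101
  top 2 bits -> l1_idx = 2
  next 3 bits -> l2_idx = 0
  bottom 3 bits -> offset = 5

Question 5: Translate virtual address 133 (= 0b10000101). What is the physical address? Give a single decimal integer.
vaddr = 133 = 0b10000101
Split: l1_idx=2, l2_idx=0, offset=5
L1[2] = 1
L2[1][0] = 34
paddr = 34 * 8 + 5 = 277

Answer: 277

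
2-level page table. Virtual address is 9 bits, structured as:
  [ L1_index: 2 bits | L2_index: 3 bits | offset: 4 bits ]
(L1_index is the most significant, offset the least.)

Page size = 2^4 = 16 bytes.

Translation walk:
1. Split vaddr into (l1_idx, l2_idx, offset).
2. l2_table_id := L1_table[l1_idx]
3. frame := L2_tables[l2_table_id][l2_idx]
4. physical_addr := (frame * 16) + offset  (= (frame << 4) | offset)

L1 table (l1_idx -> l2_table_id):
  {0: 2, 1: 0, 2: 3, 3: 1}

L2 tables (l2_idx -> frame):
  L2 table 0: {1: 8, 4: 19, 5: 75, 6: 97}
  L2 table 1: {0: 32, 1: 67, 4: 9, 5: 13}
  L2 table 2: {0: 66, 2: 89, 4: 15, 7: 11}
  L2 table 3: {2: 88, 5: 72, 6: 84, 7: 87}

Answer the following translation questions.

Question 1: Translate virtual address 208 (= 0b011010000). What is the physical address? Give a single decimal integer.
vaddr = 208 = 0b011010000
Split: l1_idx=1, l2_idx=5, offset=0
L1[1] = 0
L2[0][5] = 75
paddr = 75 * 16 + 0 = 1200

Answer: 1200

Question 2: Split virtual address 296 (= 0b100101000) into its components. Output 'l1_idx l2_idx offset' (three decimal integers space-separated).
Answer: 2 2 8

Derivation:
vaddr = 296 = 0b100101000
  top 2 bits -> l1_idx = 2
  next 3 bits -> l2_idx = 2
  bottom 4 bits -> offset = 8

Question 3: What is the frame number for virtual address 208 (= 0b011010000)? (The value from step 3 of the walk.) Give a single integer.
vaddr = 208: l1_idx=1, l2_idx=5
L1[1] = 0; L2[0][5] = 75

Answer: 75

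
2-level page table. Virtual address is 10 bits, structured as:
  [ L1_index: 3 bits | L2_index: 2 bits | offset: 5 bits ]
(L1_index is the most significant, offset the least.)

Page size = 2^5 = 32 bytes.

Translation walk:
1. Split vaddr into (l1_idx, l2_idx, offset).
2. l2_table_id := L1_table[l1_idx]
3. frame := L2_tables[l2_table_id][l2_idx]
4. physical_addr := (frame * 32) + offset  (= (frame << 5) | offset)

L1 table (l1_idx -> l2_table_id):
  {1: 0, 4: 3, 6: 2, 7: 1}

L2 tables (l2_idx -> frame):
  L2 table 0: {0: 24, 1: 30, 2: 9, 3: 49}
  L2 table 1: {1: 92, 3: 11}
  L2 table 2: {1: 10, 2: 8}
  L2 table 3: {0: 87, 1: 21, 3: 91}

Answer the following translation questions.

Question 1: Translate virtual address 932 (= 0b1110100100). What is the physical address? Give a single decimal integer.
Answer: 2948

Derivation:
vaddr = 932 = 0b1110100100
Split: l1_idx=7, l2_idx=1, offset=4
L1[7] = 1
L2[1][1] = 92
paddr = 92 * 32 + 4 = 2948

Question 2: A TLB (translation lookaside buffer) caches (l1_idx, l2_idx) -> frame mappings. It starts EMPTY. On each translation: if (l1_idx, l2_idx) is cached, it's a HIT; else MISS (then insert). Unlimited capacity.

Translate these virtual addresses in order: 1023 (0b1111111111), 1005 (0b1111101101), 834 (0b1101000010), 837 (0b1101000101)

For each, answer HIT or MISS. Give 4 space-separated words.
Answer: MISS HIT MISS HIT

Derivation:
vaddr=1023: (7,3) not in TLB -> MISS, insert
vaddr=1005: (7,3) in TLB -> HIT
vaddr=834: (6,2) not in TLB -> MISS, insert
vaddr=837: (6,2) in TLB -> HIT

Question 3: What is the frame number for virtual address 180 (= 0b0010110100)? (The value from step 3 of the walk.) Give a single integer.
Answer: 30

Derivation:
vaddr = 180: l1_idx=1, l2_idx=1
L1[1] = 0; L2[0][1] = 30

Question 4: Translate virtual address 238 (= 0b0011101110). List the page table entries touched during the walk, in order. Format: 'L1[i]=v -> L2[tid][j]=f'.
vaddr = 238 = 0b0011101110
Split: l1_idx=1, l2_idx=3, offset=14

Answer: L1[1]=0 -> L2[0][3]=49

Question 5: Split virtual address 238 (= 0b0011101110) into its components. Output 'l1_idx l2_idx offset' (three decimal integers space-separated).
vaddr = 238 = 0b0011101110
  top 3 bits -> l1_idx = 1
  next 2 bits -> l2_idx = 3
  bottom 5 bits -> offset = 14

Answer: 1 3 14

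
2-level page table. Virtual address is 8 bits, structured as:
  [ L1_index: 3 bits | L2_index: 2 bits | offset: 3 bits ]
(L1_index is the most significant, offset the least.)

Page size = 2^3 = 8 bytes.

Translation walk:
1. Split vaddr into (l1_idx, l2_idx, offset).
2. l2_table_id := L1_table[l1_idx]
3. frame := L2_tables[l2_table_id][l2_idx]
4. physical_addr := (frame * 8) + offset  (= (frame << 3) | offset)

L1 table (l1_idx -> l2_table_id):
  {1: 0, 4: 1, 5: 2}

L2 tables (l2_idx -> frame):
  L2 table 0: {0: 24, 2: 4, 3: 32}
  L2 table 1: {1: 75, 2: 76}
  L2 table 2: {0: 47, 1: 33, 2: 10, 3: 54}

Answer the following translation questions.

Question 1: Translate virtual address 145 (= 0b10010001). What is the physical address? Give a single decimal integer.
vaddr = 145 = 0b10010001
Split: l1_idx=4, l2_idx=2, offset=1
L1[4] = 1
L2[1][2] = 76
paddr = 76 * 8 + 1 = 609

Answer: 609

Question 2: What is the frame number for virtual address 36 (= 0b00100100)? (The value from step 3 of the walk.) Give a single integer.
Answer: 24

Derivation:
vaddr = 36: l1_idx=1, l2_idx=0
L1[1] = 0; L2[0][0] = 24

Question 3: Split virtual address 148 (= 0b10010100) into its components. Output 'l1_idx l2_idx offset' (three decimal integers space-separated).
Answer: 4 2 4

Derivation:
vaddr = 148 = 0b10010100
  top 3 bits -> l1_idx = 4
  next 2 bits -> l2_idx = 2
  bottom 3 bits -> offset = 4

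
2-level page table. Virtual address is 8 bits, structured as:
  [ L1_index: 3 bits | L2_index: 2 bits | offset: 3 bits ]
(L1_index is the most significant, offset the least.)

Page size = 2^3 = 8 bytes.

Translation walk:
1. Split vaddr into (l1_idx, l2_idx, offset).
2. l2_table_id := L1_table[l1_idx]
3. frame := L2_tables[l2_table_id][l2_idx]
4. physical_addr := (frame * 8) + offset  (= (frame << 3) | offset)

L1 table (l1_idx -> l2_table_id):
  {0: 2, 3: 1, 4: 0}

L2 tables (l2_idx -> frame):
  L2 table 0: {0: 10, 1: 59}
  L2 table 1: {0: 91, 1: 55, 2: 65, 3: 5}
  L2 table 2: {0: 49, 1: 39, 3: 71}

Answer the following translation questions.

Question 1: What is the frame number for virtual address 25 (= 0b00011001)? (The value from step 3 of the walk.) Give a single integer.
vaddr = 25: l1_idx=0, l2_idx=3
L1[0] = 2; L2[2][3] = 71

Answer: 71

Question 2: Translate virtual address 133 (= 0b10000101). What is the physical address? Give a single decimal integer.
Answer: 85

Derivation:
vaddr = 133 = 0b10000101
Split: l1_idx=4, l2_idx=0, offset=5
L1[4] = 0
L2[0][0] = 10
paddr = 10 * 8 + 5 = 85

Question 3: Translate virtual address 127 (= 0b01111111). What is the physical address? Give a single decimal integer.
vaddr = 127 = 0b01111111
Split: l1_idx=3, l2_idx=3, offset=7
L1[3] = 1
L2[1][3] = 5
paddr = 5 * 8 + 7 = 47

Answer: 47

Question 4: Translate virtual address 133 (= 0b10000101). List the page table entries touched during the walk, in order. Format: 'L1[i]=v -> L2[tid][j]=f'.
Answer: L1[4]=0 -> L2[0][0]=10

Derivation:
vaddr = 133 = 0b10000101
Split: l1_idx=4, l2_idx=0, offset=5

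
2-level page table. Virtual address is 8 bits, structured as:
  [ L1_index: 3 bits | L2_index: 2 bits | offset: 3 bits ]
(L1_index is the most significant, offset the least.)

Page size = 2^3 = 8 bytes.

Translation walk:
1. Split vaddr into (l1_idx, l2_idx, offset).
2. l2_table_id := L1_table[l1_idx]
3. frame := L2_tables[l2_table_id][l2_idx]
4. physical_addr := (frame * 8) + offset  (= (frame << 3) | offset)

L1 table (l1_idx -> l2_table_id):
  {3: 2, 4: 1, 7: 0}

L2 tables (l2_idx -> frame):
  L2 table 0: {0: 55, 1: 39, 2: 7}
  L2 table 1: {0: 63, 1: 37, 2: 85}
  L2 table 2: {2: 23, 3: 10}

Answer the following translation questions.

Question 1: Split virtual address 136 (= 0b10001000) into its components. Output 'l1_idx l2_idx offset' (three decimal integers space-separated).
vaddr = 136 = 0b10001000
  top 3 bits -> l1_idx = 4
  next 2 bits -> l2_idx = 1
  bottom 3 bits -> offset = 0

Answer: 4 1 0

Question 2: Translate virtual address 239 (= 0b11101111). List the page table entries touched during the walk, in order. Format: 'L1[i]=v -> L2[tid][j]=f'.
vaddr = 239 = 0b11101111
Split: l1_idx=7, l2_idx=1, offset=7

Answer: L1[7]=0 -> L2[0][1]=39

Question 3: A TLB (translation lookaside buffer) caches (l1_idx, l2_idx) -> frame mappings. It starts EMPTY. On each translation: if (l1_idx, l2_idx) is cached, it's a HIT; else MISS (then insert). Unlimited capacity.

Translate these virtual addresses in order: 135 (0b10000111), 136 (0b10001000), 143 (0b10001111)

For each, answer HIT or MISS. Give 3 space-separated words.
Answer: MISS MISS HIT

Derivation:
vaddr=135: (4,0) not in TLB -> MISS, insert
vaddr=136: (4,1) not in TLB -> MISS, insert
vaddr=143: (4,1) in TLB -> HIT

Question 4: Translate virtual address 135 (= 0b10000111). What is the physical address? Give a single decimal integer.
Answer: 511

Derivation:
vaddr = 135 = 0b10000111
Split: l1_idx=4, l2_idx=0, offset=7
L1[4] = 1
L2[1][0] = 63
paddr = 63 * 8 + 7 = 511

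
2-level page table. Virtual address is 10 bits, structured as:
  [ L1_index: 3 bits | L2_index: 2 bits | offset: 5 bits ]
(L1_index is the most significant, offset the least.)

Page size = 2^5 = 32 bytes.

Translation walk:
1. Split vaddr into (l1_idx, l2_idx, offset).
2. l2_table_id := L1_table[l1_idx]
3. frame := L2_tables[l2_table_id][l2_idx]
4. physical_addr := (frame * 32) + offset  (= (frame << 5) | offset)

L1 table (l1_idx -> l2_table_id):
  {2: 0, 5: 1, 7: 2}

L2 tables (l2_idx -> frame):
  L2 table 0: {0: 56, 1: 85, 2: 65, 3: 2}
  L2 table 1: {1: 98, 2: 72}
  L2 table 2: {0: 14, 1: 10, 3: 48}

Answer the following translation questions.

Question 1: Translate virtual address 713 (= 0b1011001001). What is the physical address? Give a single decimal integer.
Answer: 2313

Derivation:
vaddr = 713 = 0b1011001001
Split: l1_idx=5, l2_idx=2, offset=9
L1[5] = 1
L2[1][2] = 72
paddr = 72 * 32 + 9 = 2313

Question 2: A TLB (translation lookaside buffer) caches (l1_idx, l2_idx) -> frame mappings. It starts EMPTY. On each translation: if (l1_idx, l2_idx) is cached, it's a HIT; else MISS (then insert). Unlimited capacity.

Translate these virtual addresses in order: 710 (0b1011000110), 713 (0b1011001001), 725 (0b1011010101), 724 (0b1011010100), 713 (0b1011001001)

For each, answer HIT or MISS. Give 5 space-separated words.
Answer: MISS HIT HIT HIT HIT

Derivation:
vaddr=710: (5,2) not in TLB -> MISS, insert
vaddr=713: (5,2) in TLB -> HIT
vaddr=725: (5,2) in TLB -> HIT
vaddr=724: (5,2) in TLB -> HIT
vaddr=713: (5,2) in TLB -> HIT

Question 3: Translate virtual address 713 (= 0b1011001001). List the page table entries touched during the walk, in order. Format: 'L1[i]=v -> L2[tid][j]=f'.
Answer: L1[5]=1 -> L2[1][2]=72

Derivation:
vaddr = 713 = 0b1011001001
Split: l1_idx=5, l2_idx=2, offset=9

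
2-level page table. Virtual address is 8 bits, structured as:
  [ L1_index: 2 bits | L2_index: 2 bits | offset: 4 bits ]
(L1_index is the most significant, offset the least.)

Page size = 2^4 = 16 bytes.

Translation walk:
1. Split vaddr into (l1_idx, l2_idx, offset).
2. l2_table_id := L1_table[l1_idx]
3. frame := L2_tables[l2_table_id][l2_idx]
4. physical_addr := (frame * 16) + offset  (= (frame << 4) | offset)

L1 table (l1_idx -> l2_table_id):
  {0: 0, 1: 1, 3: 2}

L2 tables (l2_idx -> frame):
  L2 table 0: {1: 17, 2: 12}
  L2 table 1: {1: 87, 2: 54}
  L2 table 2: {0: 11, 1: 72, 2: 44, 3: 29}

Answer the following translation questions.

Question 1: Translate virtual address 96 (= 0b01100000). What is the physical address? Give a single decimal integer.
vaddr = 96 = 0b01100000
Split: l1_idx=1, l2_idx=2, offset=0
L1[1] = 1
L2[1][2] = 54
paddr = 54 * 16 + 0 = 864

Answer: 864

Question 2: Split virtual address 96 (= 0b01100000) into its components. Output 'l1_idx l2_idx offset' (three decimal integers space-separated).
Answer: 1 2 0

Derivation:
vaddr = 96 = 0b01100000
  top 2 bits -> l1_idx = 1
  next 2 bits -> l2_idx = 2
  bottom 4 bits -> offset = 0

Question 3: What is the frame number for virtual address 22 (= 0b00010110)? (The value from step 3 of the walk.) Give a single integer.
Answer: 17

Derivation:
vaddr = 22: l1_idx=0, l2_idx=1
L1[0] = 0; L2[0][1] = 17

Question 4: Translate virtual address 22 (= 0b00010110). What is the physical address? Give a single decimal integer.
vaddr = 22 = 0b00010110
Split: l1_idx=0, l2_idx=1, offset=6
L1[0] = 0
L2[0][1] = 17
paddr = 17 * 16 + 6 = 278

Answer: 278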